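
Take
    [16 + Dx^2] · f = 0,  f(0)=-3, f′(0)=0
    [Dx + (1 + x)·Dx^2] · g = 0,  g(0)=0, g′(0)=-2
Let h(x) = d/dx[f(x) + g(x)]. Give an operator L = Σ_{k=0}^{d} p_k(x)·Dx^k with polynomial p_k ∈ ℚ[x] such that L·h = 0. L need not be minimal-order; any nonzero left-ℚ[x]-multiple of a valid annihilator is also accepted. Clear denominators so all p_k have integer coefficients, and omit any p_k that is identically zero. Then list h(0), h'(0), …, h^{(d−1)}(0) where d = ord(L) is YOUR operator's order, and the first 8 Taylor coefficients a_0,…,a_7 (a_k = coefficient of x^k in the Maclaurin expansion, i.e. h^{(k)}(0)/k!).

L = (176 + 256·x + 128·x^2) + (144 + 400·x + 384·x^2 + 128·x^3)·Dx + (11 + 16·x + 8·x^2)·Dx^2 + (9 + 25·x + 24·x^2 + 8·x^3)·Dx^3  (order 3).
h: a_k = -2, 50, -2, -126, -2, 522/5, -2, -3886/105, …
ICs: h(0) = -2, h′(0) = 50, h′′(0) = -4.

f: a_k = -3, 0, 24, 0, -32, 0, 256/15, 0, …
g: a_k = 0, -2, 1, -2/3, 1/2, -2/5, 1/3, -2/7, …
Sum ⇒ L₀ = lclm(L_f,L_g) in ℚ(x)⟨Dx⟩.
Derive L from L₀ (diff closure).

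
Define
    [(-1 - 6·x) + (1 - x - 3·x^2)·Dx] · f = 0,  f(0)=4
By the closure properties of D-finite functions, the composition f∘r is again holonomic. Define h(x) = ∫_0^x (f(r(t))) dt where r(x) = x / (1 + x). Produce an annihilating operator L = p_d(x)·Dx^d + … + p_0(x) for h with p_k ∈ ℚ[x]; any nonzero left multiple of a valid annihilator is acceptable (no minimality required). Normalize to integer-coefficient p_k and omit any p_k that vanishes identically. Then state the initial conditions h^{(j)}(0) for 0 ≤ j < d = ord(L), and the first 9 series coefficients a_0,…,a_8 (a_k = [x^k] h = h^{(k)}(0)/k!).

L = (1 + 7·x)·Dx + (-1 - 2·x + 2·x^2 + 3·x^3)·Dx^2  (order 2).
h: a_k = 0, 4, 2, 4, 0, 36/5, -6, 144/7, -63/2, …
ICs: h(0) = 0, h′(0) = 4.

f: a_k = 4, 4, 16, 28, 76, 160, 388, 868, 2032, …
L₀ from L_f via x↦r, Dx↦r'^{-1}Dx.
h=∫₀ˣh₀: take L = L₀·Dx.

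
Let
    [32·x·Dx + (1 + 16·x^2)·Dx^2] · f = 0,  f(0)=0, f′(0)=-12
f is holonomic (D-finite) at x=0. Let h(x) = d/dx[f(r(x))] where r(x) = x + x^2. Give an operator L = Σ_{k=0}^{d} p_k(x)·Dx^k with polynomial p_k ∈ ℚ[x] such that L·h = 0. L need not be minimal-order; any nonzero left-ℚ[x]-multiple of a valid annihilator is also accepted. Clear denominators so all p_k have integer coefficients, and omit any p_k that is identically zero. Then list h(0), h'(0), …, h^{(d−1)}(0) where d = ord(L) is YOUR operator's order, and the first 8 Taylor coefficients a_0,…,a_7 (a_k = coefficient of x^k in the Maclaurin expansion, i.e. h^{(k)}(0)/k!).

L = (-2 + 32·x + 128·x^2 + 192·x^3 + 96·x^4) + (1 + 2·x + 16·x^2 + 64·x^3 + 80·x^4 + 32·x^5)·Dx  (order 1).
h: a_k = -12, -24, 192, 768, -2112, -18048, 6144, 344064, …
ICs: h(0) = -12.

f: a_k = 0, -12, 0, 64, 0, -3072/5, 0, 49152/7, …
h₀=f(r): pull back L_f along r ⇒ L₀.
h=h₀': d/dx-closure on L₀ ⇒ L.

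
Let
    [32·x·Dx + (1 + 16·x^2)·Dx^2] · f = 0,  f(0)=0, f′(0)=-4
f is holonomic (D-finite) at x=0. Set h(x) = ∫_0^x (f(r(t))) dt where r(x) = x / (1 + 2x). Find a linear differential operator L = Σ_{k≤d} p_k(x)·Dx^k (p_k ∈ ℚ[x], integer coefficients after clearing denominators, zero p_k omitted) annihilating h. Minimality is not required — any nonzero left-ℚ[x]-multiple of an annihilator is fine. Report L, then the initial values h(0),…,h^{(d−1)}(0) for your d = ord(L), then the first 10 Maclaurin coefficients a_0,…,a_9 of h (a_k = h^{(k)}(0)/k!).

L = (4 + 40·x)·Dx^2 + (1 + 4·x + 20·x^2)·Dx^3  (order 3).
h: a_k = 0, 0, -2, 8/3, 4/3, -96/5, 608/15, 1408/21, -4448/7, 3584/3, …
ICs: h(0) = 0, h′(0) = 0, h′′(0) = -4.

f: a_k = 0, -4, 0, 64/3, 0, -1024/5, 0, 16384/7, 0, -262144/9, …
f∘r: x↦r, Dx↦Dx/r' in L_f ⇒ L₀.
∫: right-multiply L₀ by Dx.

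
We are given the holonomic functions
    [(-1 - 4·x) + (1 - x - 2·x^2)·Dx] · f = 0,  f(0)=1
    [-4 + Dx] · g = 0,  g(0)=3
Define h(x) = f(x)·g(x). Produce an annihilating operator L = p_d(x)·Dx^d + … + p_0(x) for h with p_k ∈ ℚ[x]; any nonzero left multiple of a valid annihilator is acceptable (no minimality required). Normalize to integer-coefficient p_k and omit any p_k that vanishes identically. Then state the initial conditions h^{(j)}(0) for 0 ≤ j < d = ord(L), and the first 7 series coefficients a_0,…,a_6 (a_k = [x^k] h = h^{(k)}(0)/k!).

L = (5 - 8·x^2) + (-1 + x + 2·x^2)·Dx  (order 1).
h: a_k = 3, 15, 45, 107, 229, 2343/5, 2831/3, …
ICs: h(0) = 3.

f: a_k = 1, 1, 3, 5, 11, 21, 43, …
g: a_k = 3, 12, 24, 32, 32, 128/5, 256/15, …
Sym-product of L_f,L_g gives L₀ (≤ ord 1).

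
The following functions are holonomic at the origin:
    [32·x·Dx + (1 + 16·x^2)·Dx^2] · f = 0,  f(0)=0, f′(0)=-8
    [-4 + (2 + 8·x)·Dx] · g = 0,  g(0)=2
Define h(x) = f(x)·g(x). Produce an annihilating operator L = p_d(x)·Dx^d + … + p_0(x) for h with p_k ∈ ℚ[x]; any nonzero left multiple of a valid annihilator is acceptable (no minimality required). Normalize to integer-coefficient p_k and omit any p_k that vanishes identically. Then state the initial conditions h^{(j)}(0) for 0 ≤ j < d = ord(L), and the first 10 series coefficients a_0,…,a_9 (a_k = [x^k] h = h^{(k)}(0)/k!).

L = (12 - 64·x - 64·x^2) + (-4 + 16·x + 192·x^2 + 256·x^3)·Dx + (1 + 8·x + 32·x^2 + 128·x^3 + 256·x^4)·Dx^2  (order 2).
h: a_k = 0, -16, -32, 352/3, 320/3, -12448/15, -26176/15, 1206592/105, 1429376/105, -7590304/63, …
ICs: h(0) = 0, h′(0) = -16.

f: a_k = 0, -8, 0, 128/3, 0, -2048/5, 0, 32768/7, 0, -524288/9, …
g: a_k = 2, 4, -4, 8, -20, 56, -168, 528, -1716, 5720, …
f·g: L₀ = L_f ⊗_s L_g, ord ≤ 2·1.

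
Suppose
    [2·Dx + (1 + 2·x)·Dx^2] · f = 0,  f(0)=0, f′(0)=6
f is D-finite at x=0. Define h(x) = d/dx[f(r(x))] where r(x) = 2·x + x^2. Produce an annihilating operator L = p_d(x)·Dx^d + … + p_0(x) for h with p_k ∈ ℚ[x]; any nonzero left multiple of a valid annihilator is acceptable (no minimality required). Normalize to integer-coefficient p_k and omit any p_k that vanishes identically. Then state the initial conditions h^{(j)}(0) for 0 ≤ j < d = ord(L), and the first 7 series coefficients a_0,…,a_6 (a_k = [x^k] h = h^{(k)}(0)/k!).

f: a_k = 0, 6, -6, 8, -12, 96/5, -32, …
Change of var in L_f (x↦r) gives L₀.
h=h₀': d/dx-closure on L₀ ⇒ L.
L = (3 + 4·x + 2·x^2) + (1 + 5·x + 6·x^2 + 2·x^3)·Dx  (order 1).
h: a_k = 12, -36, 120, -408, 1392, -4752, 16224, …
ICs: h(0) = 12.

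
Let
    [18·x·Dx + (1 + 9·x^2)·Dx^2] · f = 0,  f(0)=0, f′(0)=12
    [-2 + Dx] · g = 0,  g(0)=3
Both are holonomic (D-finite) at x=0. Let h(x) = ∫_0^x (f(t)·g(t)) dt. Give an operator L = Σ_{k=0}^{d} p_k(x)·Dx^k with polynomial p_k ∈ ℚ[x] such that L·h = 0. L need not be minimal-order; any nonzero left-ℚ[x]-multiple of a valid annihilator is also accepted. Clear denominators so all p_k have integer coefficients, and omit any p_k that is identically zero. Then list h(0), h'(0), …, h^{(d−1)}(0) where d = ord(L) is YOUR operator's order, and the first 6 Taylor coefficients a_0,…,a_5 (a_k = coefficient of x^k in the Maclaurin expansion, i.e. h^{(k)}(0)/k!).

f: a_k = 0, 12, 0, -36, 0, 972/5, …
g: a_k = 3, 6, 6, 4, 2, 4/5, …
f·g: L₀ = L_f ⊗_s L_g, ord ≤ 2·1.
Integrate: L := L₀·Dx.
L = (4 - 36·x + 36·x^2)·Dx + (-4 + 18·x - 36·x^2)·Dx^2 + (1 + 9·x^2)·Dx^3  (order 3).
h: a_k = 0, 0, 18, 24, -9, -168/5, …
ICs: h(0) = 0, h′(0) = 0, h′′(0) = 36.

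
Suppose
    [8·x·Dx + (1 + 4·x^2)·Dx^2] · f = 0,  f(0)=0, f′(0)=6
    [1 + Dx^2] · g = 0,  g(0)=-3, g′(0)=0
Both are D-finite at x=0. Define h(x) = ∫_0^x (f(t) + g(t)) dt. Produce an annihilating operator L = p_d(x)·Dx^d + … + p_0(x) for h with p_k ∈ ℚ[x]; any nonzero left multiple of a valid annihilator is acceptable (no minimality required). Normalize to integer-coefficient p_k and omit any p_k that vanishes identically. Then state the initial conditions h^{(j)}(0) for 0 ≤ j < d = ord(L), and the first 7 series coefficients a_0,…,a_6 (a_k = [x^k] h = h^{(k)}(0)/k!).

f: a_k = 0, 6, 0, -8, 0, 96/5, 0, …
g: a_k = -3, 0, 3/2, 0, -1/8, 0, 1/240, …
L₀ := lclm(L_f,L_g); ord L₀ ≤ 2+2.
Integrate: L := L₀·Dx.
L = (-376·x + 1600·x^3 + 128·x^5)·Dx^2 + (-7 + 76·x^2 + 432·x^4 + 64·x^6)·Dx^3 + (-376·x + 1600·x^3 + 128·x^5)·Dx^4 + (-7 + 76·x^2 + 432·x^4 + 64·x^6)·Dx^5  (order 5).
h: a_k = 0, -3, 3, 1/2, -2, -1/40, 16/5, …
ICs: h(0) = 0, h′(0) = -3, h′′(0) = 6, h′′′(0) = 3, h′′′′(0) = -48.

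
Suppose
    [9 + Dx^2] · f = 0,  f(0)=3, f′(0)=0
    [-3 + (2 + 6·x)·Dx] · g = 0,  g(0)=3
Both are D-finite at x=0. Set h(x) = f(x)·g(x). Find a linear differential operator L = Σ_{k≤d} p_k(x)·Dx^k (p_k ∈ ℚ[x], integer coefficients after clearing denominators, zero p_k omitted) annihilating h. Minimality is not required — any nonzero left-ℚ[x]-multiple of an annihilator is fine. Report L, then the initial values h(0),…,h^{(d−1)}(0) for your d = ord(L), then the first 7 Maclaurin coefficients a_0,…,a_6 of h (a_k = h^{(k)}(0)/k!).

f: a_k = 3, 0, -27/2, 0, 81/8, 0, -243/80, …
g: a_k = 3, 9/2, -27/8, 81/16, -1215/128, 5103/256, -45927/1024, …
h₀=f·g: eliminate ⇒ L₀, order ≤ 2·1.
L = (63 + 216·x + 324·x^2) + (-12 - 36·x)·Dx + (4 + 24·x + 36·x^2)·Dx^2  (order 2).
h: a_k = 9, 27/2, -405/8, -729/16, 6075/128, 9477/256, -254421/5120, …
ICs: h(0) = 9, h′(0) = 27/2.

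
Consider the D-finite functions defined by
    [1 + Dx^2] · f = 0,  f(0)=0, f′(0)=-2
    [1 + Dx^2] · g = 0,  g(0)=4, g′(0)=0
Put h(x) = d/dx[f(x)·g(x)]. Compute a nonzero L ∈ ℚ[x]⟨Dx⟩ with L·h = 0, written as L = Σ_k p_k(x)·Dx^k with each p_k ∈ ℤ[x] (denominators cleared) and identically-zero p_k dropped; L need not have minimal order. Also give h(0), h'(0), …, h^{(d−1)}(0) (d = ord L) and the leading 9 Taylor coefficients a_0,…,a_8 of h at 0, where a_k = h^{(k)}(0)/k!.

L = 4 + Dx^2  (order 2).
h: a_k = -8, 0, 16, 0, -16/3, 0, 32/45, 0, -16/315, …
ICs: h(0) = -8, h′(0) = 0.

f: a_k = 0, -2, 0, 1/3, 0, -1/60, 0, 1/2520, 0, …
g: a_k = 4, 0, -2, 0, 1/6, 0, -1/180, 0, 1/10080, …
Sym-product of L_f,L_g gives L₀ (≤ ord 4).
Differentiate: ansatz ord ≤ ord L₀ ⇒ L.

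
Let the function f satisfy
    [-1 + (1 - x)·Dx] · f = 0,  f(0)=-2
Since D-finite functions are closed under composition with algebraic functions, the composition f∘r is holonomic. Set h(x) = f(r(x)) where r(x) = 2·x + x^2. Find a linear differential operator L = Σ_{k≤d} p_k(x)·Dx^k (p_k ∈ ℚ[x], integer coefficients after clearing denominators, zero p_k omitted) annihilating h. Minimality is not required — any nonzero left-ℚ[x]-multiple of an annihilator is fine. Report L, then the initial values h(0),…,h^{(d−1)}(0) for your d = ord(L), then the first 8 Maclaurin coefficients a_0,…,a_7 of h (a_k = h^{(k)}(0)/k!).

L = (2 + 2·x) + (-1 + 2·x + x^2)·Dx  (order 1).
h: a_k = -2, -4, -10, -24, -58, -140, -338, -816, …
ICs: h(0) = -2.

f: a_k = -2, -2, -2, -2, -2, -2, -2, -2, …
h₀=f(r): pull back L_f along r ⇒ L₀.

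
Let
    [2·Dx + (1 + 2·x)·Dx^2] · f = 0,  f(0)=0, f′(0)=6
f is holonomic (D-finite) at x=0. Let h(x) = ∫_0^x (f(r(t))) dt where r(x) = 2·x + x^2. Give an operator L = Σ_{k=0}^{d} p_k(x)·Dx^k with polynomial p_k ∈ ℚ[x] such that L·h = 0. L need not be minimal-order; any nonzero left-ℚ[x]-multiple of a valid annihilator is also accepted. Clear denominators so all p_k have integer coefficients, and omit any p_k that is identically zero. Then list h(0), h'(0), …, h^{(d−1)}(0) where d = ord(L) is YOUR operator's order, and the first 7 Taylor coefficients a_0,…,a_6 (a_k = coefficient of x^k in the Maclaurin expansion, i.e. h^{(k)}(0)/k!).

L = (3 + 4·x + 2·x^2)·Dx^2 + (1 + 5·x + 6·x^2 + 2·x^3)·Dx^3  (order 3).
h: a_k = 0, 0, 6, -6, 10, -102/5, 232/5, …
ICs: h(0) = 0, h′(0) = 0, h′′(0) = 12.

f: a_k = 0, 6, -6, 8, -12, 96/5, -32, …
Substitute x→r, Dx→(1/r')Dx; clear ⇒ L₀.
h=∫₀ˣh₀: take L = L₀·Dx.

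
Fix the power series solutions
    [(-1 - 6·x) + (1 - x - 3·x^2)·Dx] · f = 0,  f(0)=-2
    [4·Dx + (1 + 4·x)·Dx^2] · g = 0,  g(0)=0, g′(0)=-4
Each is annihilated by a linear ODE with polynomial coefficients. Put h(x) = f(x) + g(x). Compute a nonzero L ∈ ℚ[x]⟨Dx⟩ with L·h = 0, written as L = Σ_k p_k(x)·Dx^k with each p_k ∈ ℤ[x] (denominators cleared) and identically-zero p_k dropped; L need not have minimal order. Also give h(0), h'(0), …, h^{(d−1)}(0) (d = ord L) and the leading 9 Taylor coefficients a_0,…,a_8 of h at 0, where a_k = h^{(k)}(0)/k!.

f: a_k = -2, -2, -8, -14, -38, -80, -194, -434, -1016, …
g: a_k = 0, -4, 8, -64/3, 64, -1024/5, 2048/3, -16384/7, 8192, …
h₀=f+g: left-lcm gives L₀, ord ≤ 3.
L = (212 + 1072·x + 3144·x^2 + 2160·x^3 + 2592·x^4)·Dx + (5 + 248·x + 1922·x^2 + 4308·x^3 + 4464·x^4 + 4320·x^5)·Dx^2 + (-6 - 53·x - 108·x^2 + 110·x^3 + 519·x^4 + 1044·x^5 + 864·x^6)·Dx^3  (order 3).
h: a_k = -2, -6, 0, -106/3, 26, -1424/5, 1466/3, -19422/7, 7176, …
ICs: h(0) = -2, h′(0) = -6, h′′(0) = 0.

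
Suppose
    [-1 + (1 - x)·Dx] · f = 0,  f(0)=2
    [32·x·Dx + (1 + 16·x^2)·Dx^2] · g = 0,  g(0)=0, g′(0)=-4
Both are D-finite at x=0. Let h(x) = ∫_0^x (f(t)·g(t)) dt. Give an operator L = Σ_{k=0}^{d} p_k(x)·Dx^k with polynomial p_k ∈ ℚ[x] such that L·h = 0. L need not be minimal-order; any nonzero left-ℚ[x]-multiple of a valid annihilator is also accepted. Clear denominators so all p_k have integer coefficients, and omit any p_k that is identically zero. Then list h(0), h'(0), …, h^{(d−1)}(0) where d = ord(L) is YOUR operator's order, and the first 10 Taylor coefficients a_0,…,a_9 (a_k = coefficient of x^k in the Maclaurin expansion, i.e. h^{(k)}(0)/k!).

f: a_k = 2, 2, 2, 2, 2, 2, 2, 2, 2, 2, …
g: a_k = 0, -4, 0, 64/3, 0, -1024/5, 0, 16384/7, 0, -262144/9, …
h₀=f·g: eliminate ⇒ L₀, order ≤ 1·2.
h=∫h₀ ⇒ L = L₀·Dx.
L = 32·x·Dx + (2 - 32·x + 64·x^2)·Dx^2 + (-1 + x - 16·x^2 + 16·x^3)·Dx^3  (order 3).
h: a_k = 0, 0, -4, -8/3, 26/3, 104/15, -2812/45, -5624/105, 56519/105, 452152/945, …
ICs: h(0) = 0, h′(0) = 0, h′′(0) = -8.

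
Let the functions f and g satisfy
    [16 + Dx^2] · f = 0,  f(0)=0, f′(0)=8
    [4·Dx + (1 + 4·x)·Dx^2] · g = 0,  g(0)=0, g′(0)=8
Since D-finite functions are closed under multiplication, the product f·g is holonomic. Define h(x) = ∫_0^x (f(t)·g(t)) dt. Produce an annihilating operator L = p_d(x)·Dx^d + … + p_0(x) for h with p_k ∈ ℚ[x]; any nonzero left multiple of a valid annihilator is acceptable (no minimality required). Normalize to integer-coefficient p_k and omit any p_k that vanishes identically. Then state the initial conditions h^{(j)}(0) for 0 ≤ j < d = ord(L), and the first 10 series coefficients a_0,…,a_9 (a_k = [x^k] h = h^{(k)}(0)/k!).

L = (-768 + 6144·x + 77824·x^2 + 262144·x^3 + 262144·x^4)·Dx + (256 + 5120·x + 24576·x^2 + 32768·x^3)·Dx^2 + (1280·x + 10752·x^2 + 32768·x^3 + 32768·x^4)·Dx^3 + (16 + 320·x + 1536·x^2 + 2048·x^3)·Dx^4 + (3 + 56·x + 368·x^2 + 1024·x^3 + 1024·x^4)·Dx^5  (order 5).
h: a_k = 0, 0, 0, 64/3, -32, 512/15, -1024/9, 22528/63, -15872/15, 1851392/567, …
ICs: h(0) = 0, h′(0) = 0, h′′(0) = 0, h′′′(0) = 128, h′′′′(0) = -768.

f: a_k = 0, 8, 0, -64/3, 0, 256/15, 0, -2048/315, 0, 4096/2835, …
g: a_k = 0, 8, -16, 128/3, -128, 2048/5, -4096/3, 32768/7, -16384, 524288/9, …
h₀=f·g: eliminate ⇒ L₀, order ≤ 2·2.
∫: right-multiply L₀ by Dx.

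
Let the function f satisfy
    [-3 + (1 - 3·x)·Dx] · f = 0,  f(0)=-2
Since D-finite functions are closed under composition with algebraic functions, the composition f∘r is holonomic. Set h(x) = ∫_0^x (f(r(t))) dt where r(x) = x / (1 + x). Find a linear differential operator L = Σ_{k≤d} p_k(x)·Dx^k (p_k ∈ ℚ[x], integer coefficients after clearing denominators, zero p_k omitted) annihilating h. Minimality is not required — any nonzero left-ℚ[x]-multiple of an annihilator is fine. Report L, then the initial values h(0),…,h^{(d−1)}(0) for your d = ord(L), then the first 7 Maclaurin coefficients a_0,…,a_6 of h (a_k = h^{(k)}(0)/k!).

f: a_k = -2, -6, -18, -54, -162, -486, -1458, …
h₀=f(r): pull back L_f along r ⇒ L₀.
h=∫₀ˣh₀: take L = L₀·Dx.
L = 3·Dx + (-1 + x + 2·x^2)·Dx^2  (order 2).
h: a_k = 0, -2, -3, -4, -6, -48/5, -16, …
ICs: h(0) = 0, h′(0) = -2.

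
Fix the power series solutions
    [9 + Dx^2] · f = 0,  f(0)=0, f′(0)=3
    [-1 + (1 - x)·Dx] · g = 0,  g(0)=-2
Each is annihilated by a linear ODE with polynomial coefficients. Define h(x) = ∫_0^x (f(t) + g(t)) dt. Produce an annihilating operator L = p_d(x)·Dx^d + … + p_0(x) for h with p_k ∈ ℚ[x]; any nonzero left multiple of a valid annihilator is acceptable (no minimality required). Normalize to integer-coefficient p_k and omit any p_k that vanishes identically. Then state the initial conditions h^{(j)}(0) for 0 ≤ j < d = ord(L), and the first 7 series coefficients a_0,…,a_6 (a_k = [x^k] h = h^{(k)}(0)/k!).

f: a_k = 0, 3, 0, -9/2, 0, 81/40, 0, …
g: a_k = -2, -2, -2, -2, -2, -2, -2, …
Weyl lclm of L_f,L_g ⇒ L₀ (ord ≤ 3).
h=∫h₀ ⇒ L = L₀·Dx.
L = (-135 + 162·x - 81·x^2)·Dx + (99 - 261·x + 243·x^2 - 81·x^3)·Dx^2 + (-15 + 18·x - 9·x^2)·Dx^3 + (11 - 29·x + 27·x^2 - 9·x^3)·Dx^4  (order 4).
h: a_k = 0, -2, 1/2, -2/3, -13/8, -2/5, 1/240, …
ICs: h(0) = 0, h′(0) = -2, h′′(0) = 1, h′′′(0) = -4.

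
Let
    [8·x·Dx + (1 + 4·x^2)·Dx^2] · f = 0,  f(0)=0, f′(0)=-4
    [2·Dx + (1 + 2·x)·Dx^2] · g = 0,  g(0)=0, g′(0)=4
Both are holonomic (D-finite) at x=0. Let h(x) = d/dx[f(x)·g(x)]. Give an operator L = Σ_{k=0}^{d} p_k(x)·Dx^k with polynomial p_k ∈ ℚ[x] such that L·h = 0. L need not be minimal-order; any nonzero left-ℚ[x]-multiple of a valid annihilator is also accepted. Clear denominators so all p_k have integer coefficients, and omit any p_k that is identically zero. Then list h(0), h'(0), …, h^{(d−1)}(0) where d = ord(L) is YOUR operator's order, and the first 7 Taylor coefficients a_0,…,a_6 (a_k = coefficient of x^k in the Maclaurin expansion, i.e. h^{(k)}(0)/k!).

f: a_k = 0, -4, 0, 16/3, 0, -64/5, 0, …
g: a_k = 0, 4, -4, 16/3, -8, 64/5, -64/3, …
Sym-product of L_f,L_g gives L₀ (≤ ord 4).
h=h₀': d/dx-closure on L₀ ⇒ L.
L = (192 + 704·x + 2560·x^2 + 9984·x^3 + 15360·x^4 + 13312·x^5 + 4096·x^7) + (72 + 992·x + 4928·x^2 + 15488·x^3 + 34816·x^4 + 47616·x^5 + 35840·x^6 + 6144·x^7 + 14336·x^8)·Dx + (24 + 256·x + 1536·x^2 + 4992·x^3 + 11520·x^4 + 19968·x^5 + 24576·x^6 + 18432·x^7 + 6144·x^8 + 8192·x^9)·Dx^2 + (5 + 36·x + 148·x^2 + 448·x^3 + 1056·x^4 + 1920·x^5 + 2688·x^6 + 3072·x^7 + 2304·x^8 + 1024·x^9 + 1024·x^10)·Dx^3  (order 3).
h: a_k = 0, -32, 48, 0, 160/3, -6656/15, 9856/15, …
ICs: h(0) = 0, h′(0) = -32, h′′(0) = 96.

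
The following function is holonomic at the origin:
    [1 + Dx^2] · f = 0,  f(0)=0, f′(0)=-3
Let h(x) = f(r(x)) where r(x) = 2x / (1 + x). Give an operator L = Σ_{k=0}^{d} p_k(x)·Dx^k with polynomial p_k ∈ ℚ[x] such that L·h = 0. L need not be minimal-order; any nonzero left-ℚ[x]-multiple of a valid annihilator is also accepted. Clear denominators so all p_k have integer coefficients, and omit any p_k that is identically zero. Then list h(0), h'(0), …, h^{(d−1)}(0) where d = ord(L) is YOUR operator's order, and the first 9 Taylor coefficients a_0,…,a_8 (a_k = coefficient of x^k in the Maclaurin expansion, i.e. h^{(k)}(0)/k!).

f: a_k = 0, -3, 0, 1/2, 0, -1/40, 0, 1/1680, 0, …
Change of var in L_f (x↦r) gives L₀.
L = 4 + (2 + 6·x + 6·x^2 + 2·x^3)·Dx + (1 + 4·x + 6·x^2 + 4·x^3 + x^4)·Dx^2  (order 2).
h: a_k = 0, -6, 6, -2, -6, 86/5, -30, 4418/105, -758/15, …
ICs: h(0) = 0, h′(0) = -6.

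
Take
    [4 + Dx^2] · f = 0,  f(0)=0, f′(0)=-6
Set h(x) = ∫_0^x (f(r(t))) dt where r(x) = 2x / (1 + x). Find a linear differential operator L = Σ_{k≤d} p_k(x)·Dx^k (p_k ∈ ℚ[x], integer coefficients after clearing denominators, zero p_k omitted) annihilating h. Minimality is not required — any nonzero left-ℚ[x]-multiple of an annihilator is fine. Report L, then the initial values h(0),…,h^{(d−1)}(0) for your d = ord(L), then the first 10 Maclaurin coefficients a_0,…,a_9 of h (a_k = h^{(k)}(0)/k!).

L = 16·Dx + (2 + 6·x + 6·x^2 + 2·x^3)·Dx^2 + (1 + 4·x + 6·x^2 + 4·x^3 + x^4)·Dx^3  (order 3).
h: a_k = 0, 0, -6, 4, 5, -84/5, 386/15, -180/7, 2461/210, 2516/135, …
ICs: h(0) = 0, h′(0) = 0, h′′(0) = -12.

f: a_k = 0, -6, 0, 4, 0, -4/5, 0, 8/105, 0, -4/945, …
f∘r: x↦r, Dx↦Dx/r' in L_f ⇒ L₀.
h=∫h₀ ⇒ L = L₀·Dx.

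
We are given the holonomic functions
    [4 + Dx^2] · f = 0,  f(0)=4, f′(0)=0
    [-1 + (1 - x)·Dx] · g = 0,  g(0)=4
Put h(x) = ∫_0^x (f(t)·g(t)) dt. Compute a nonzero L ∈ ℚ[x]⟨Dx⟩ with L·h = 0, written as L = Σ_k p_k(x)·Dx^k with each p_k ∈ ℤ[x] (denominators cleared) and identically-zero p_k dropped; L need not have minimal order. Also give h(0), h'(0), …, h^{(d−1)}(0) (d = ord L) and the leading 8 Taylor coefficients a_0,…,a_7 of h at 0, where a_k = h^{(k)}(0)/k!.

f: a_k = 4, 0, -8, 0, 8/3, 0, -16/45, 0, …
g: a_k = 4, 4, 4, 4, 4, 4, 4, 4, …
Sym-product of L_f,L_g gives L₀ (≤ ord 2).
h=∫h₀ ⇒ L = L₀·Dx.
L = (-4 + 4·x)·Dx + 2·Dx^2 + (-1 + x)·Dx^3  (order 3).
h: a_k = 0, 16, 8, -16/3, -4, -16/15, -8/9, -304/315, …
ICs: h(0) = 0, h′(0) = 16, h′′(0) = 16.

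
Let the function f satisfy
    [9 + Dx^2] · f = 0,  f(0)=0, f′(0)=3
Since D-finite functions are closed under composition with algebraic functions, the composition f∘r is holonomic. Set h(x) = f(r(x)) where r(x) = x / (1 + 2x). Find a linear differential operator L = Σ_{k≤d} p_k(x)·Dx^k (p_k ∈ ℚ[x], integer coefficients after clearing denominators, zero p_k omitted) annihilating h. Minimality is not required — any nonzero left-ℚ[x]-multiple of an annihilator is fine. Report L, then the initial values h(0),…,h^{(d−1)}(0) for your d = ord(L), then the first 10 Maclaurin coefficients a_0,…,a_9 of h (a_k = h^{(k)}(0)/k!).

L = 9 + (4 + 24·x + 48·x^2 + 32·x^3)·Dx + (1 + 8·x + 24·x^2 + 32·x^3 + 16·x^4)·Dx^2  (order 2).
h: a_k = 0, 3, -6, 15/2, 3, -2319/40, 975/4, -429483/560, 83163/40, -4548585/896, …
ICs: h(0) = 0, h′(0) = 3.

f: a_k = 0, 3, 0, -9/2, 0, 81/40, 0, -243/560, 0, 243/4480, …
Substitute x→r, Dx→(1/r')Dx; clear ⇒ L₀.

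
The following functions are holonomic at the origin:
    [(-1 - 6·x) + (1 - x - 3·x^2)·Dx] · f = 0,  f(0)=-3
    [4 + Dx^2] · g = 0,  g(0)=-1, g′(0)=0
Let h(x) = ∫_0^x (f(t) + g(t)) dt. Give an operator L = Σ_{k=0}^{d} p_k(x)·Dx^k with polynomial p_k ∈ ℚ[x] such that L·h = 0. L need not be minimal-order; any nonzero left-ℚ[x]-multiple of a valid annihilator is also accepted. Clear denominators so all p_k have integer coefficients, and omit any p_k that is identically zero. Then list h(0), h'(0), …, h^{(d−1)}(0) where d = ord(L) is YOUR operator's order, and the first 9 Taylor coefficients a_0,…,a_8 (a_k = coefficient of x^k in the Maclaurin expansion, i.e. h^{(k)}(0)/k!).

L = (92 + 608·x + 512·x^2 + 1104·x^3 + 360·x^4 + 432·x^5)·Dx + (-24 + 4·x + 24·x^2 + 80·x^3 + 180·x^4 + 216·x^5 + 216·x^6)·Dx^2 + (23 + 152·x + 128·x^2 + 276·x^3 + 90·x^4 + 108·x^5)·Dx^3 + (-6 + x + 6·x^2 + 20·x^3 + 45·x^4 + 54·x^5 + 54·x^6)·Dx^4  (order 4).
h: a_k = 0, -4, -3/2, -10/3, -21/4, -173/15, -20, -13091/315, -651/8, …
ICs: h(0) = 0, h′(0) = -4, h′′(0) = -3, h′′′(0) = -20.

f: a_k = -3, -3, -12, -21, -57, -120, -291, -651, -1524, …
g: a_k = -1, 0, 2, 0, -2/3, 0, 4/45, 0, -2/315, …
Weyl lclm of L_f,L_g ⇒ L₀ (ord ≤ 3).
Integrate: L := L₀·Dx.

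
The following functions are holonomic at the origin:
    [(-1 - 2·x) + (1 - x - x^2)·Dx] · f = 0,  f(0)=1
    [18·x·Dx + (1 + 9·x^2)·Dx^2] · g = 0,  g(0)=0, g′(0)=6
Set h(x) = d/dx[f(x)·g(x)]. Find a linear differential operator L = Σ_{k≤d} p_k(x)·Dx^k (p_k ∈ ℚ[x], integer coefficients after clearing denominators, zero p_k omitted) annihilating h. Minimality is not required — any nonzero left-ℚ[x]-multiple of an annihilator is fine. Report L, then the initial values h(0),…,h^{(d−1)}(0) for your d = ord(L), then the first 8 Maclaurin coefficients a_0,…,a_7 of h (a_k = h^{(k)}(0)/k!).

L = (-30 + 1134·x^2 + 1944·x^3 + 2916·x^4) + (12 + 42·x - 108·x^2 + 198·x^3 + 1944·x^4 + 1944·x^5)·Dx + (-1 - 8·x - 26·x^2 - 36·x^3 - 126·x^4 + 324·x^5 + 243·x^6)·Dx^2  (order 2).
h: a_k = 6, 12, -18, 0, 456, 2736/5, -15486/5, -98352/35, …
ICs: h(0) = 6, h′(0) = 12.

f: a_k = 1, 1, 2, 3, 5, 8, 13, 21, …
g: a_k = 0, 6, 0, -18, 0, 486/5, 0, -4374/7, …
h₀=f·g: eliminate ⇒ L₀, order ≤ 1·2.
h=h₀': d/dx-closure on L₀ ⇒ L.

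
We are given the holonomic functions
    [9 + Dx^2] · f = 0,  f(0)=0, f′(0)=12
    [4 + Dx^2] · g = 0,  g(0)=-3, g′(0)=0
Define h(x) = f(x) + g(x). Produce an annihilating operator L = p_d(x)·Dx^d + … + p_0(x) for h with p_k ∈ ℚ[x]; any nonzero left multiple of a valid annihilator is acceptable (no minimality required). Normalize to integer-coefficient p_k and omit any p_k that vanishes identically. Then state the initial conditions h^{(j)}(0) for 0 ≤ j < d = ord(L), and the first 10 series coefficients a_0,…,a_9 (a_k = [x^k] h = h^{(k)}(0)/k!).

f: a_k = 0, 12, 0, -18, 0, 81/10, 0, -243/140, 0, 243/1120, …
g: a_k = -3, 0, 6, 0, -2, 0, 4/15, 0, -2/105, 0, …
Weyl lclm of L_f,L_g ⇒ L₀ (ord ≤ 4).
L = 36 + 13·Dx^2 + Dx^4  (order 4).
h: a_k = -3, 12, 6, -18, -2, 81/10, 4/15, -243/140, -2/105, 243/1120, …
ICs: h(0) = -3, h′(0) = 12, h′′(0) = 12, h′′′(0) = -108.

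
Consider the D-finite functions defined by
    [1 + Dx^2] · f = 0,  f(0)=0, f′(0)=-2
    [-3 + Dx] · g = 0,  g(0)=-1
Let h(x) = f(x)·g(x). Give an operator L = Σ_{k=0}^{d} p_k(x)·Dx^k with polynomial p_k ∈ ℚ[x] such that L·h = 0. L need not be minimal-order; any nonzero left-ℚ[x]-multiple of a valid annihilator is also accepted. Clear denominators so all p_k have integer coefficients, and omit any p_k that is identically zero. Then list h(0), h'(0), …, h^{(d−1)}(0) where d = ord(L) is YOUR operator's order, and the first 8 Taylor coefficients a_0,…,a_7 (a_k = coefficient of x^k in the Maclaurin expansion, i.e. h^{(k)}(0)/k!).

L = 10 - 6·Dx + Dx^2  (order 2).
h: a_k = 0, 2, 6, 26/3, 8, 79/15, 13/5, 307/315, …
ICs: h(0) = 0, h′(0) = 2.

f: a_k = 0, -2, 0, 1/3, 0, -1/60, 0, 1/2520, …
g: a_k = -1, -3, -9/2, -9/2, -27/8, -81/40, -81/80, -243/560, …
h₀=f·g: eliminate ⇒ L₀, order ≤ 2·1.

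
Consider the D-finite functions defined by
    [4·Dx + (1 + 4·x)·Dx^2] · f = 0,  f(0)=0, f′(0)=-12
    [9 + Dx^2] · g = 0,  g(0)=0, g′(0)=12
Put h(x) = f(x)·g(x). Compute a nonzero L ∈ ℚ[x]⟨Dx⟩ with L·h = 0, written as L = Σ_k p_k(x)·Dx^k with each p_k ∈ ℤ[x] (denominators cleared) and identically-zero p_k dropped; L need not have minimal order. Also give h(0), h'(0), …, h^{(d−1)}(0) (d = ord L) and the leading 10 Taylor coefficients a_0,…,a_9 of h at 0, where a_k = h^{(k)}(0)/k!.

f: a_k = 0, -12, 24, -64, 192, -3072/5, 2048, -49152/7, 24576, -262144/3, …
g: a_k = 0, 12, 0, -18, 0, 81/10, 0, -243/140, 0, 243/1120, …
L₀ := L_f ⊗_s L_g (sym. prod.), ord ≤ 4.
L = (-2043 - 1296·x + 44064·x^2 + 186624·x^3 + 186624·x^4) + (72 + 5472·x + 31104·x^2 + 41472·x^3)·Dx + (-182 + 864·x + 12096·x^2 + 41472·x^3 + 41472·x^4)·Dx^2 + (8 + 608·x + 3456·x^2 + 4608·x^3)·Dx^3 + (5 + 112·x + 800·x^2 + 2304·x^3 + 2304·x^4)·Dx^4  (order 4).
h: a_k = 0, 0, -144, 288, -552, 1872, -6318, 106572/5, -2579463/35, 9084654/35, …
ICs: h(0) = 0, h′(0) = 0, h′′(0) = -288, h′′′(0) = 1728.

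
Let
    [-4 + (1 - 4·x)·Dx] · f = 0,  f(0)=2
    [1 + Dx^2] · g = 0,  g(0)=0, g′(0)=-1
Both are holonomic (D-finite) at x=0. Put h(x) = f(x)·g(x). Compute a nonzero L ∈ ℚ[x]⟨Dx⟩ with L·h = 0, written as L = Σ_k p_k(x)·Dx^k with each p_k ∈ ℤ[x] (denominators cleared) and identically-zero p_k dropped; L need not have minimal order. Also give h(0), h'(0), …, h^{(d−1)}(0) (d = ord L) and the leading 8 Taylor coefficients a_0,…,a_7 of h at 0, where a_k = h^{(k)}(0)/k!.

L = (-1 + 4·x) + 8·Dx + (-1 + 4·x)·Dx^2  (order 2).
h: a_k = 0, -2, -8, -95/3, -380/3, -30401/60, -30401/15, -20429471/2520, …
ICs: h(0) = 0, h′(0) = -2.

f: a_k = 2, 8, 32, 128, 512, 2048, 8192, 32768, …
g: a_k = 0, -1, 0, 1/6, 0, -1/120, 0, 1/5040, …
L₀ := L_f ⊗_s L_g (sym. prod.), ord ≤ 2.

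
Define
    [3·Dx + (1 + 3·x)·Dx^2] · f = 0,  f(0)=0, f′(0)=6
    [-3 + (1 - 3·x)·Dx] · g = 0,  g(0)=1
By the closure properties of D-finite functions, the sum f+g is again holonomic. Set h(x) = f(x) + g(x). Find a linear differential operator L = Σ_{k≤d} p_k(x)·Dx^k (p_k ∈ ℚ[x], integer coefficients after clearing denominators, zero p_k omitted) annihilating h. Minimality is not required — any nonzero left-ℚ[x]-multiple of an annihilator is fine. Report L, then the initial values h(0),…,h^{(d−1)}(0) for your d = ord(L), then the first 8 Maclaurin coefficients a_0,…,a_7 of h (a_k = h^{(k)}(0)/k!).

f: a_k = 0, 6, -9, 18, -81/2, 486/5, -243, 4374/7, …
g: a_k = 1, 3, 9, 27, 81, 243, 729, 2187, …
Weyl lclm of L_f,L_g ⇒ L₀ (ord ≤ 3).
L = (-30 - 18·x)·Dx + (-4 - 48·x - 36·x^2)·Dx^2 + (1 + x - 9·x^2 - 9·x^3)·Dx^3  (order 3).
h: a_k = 1, 9, 0, 45, 81/2, 1701/5, 486, 19683/7, …
ICs: h(0) = 1, h′(0) = 9, h′′(0) = 0.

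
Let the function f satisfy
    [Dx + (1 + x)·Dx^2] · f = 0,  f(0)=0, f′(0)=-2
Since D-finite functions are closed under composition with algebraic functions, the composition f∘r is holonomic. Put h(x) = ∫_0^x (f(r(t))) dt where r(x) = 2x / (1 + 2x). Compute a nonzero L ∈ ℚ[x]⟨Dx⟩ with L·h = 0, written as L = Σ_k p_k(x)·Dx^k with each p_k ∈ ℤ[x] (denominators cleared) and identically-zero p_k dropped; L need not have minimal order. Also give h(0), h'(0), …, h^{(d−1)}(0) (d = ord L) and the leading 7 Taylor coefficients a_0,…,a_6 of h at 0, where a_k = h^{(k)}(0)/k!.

f: a_k = 0, -2, 1, -2/3, 1/2, -2/5, 1/3, …
L₀ from L_f via x↦r, Dx↦r'^{-1}Dx.
h=∫₀ˣh₀: take L = L₀·Dx.
L = (6 + 16·x)·Dx^2 + (1 + 6·x + 8·x^2)·Dx^3  (order 3).
h: a_k = 0, 0, -2, 4, -28/3, 24, -992/15, …
ICs: h(0) = 0, h′(0) = 0, h′′(0) = -4.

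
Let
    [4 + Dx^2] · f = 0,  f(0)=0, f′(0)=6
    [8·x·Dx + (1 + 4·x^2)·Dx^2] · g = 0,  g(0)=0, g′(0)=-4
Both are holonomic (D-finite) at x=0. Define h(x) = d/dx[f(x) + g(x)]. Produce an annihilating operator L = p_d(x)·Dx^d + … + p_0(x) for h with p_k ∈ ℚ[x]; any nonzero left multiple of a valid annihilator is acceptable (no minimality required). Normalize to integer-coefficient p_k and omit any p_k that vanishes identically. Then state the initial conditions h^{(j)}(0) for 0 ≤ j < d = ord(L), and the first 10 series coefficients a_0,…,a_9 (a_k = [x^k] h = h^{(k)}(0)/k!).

f: a_k = 0, 6, 0, -4, 0, 4/5, 0, -8/105, 0, 4/945, …
g: a_k = 0, -4, 0, 16/3, 0, -64/5, 0, 256/7, 0, -1024/9, …
Weyl lclm of L_f,L_g ⇒ L₀ (ord ≤ 4).
h₀' ⇒ L via d/dx closure of L₀.
L = (-352·x + 1792·x^3 + 512·x^5) + (-4 + 112·x^2 + 576·x^4 + 256·x^6)·Dx + (-88·x + 448·x^3 + 128·x^5)·Dx^2 + (-1 + 28·x^2 + 144·x^4 + 64·x^6)·Dx^3  (order 3).
h: a_k = 2, 0, 4, 0, -60, 0, 3832/15, 0, -107516/105, 0, …
ICs: h(0) = 2, h′(0) = 0, h′′(0) = 8.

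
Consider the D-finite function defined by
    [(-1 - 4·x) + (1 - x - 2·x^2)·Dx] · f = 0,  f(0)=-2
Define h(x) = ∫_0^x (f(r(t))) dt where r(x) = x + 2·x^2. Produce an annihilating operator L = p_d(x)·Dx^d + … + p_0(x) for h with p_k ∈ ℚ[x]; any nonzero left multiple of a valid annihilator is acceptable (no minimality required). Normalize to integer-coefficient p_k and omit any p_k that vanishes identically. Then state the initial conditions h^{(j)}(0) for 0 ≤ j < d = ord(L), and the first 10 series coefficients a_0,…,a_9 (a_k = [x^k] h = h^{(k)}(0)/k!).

L = (1 + 8·x + 24·x^2 + 32·x^3)·Dx + (-1 + x + 4·x^2 + 8·x^3 + 8·x^4)·Dx^2  (order 2).
h: a_k = 0, -2, -1, -10/3, -17/2, -106/5, -169/3, -1114/7, -1793/4, -11594/9, …
ICs: h(0) = 0, h′(0) = -2.

f: a_k = -2, -2, -6, -10, -22, -42, -86, -170, -342, -682, …
L₀ from L_f via x↦r, Dx↦r'^{-1}Dx.
Integrate: L := L₀·Dx.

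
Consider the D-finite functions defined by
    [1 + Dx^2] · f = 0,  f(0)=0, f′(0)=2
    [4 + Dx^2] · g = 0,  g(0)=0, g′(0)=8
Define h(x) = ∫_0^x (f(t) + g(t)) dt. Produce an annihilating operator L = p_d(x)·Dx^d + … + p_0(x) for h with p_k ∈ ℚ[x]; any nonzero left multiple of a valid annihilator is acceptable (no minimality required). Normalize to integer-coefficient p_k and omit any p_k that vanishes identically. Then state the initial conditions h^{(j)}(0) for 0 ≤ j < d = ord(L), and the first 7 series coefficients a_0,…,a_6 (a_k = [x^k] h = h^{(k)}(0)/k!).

f: a_k = 0, 2, 0, -1/3, 0, 1/60, 0, …
g: a_k = 0, 8, 0, -16/3, 0, 16/15, 0, …
Sum ⇒ L₀ = lclm(L_f,L_g) in ℚ(x)⟨Dx⟩.
h=∫h₀ ⇒ L = L₀·Dx.
L = 4·Dx + 5·Dx^3 + Dx^5  (order 5).
h: a_k = 0, 0, 5, 0, -17/12, 0, 13/72, …
ICs: h(0) = 0, h′(0) = 0, h′′(0) = 10, h′′′(0) = 0, h′′′′(0) = -34.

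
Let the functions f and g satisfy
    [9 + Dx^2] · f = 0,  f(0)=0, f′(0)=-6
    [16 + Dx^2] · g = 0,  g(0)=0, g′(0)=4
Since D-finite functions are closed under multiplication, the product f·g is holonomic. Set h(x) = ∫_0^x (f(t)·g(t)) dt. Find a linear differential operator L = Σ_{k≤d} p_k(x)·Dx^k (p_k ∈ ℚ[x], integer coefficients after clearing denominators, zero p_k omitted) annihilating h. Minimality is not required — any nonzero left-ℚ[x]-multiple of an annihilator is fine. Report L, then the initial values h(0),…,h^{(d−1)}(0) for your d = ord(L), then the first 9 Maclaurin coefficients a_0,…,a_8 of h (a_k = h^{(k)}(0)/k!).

f: a_k = 0, -6, 0, 9, 0, -81/20, 0, 243/280, 0, …
g: a_k = 0, 4, 0, -32/3, 0, 128/15, 0, -1024/315, 0, …
Product ⇒ symmetric product L₀, ord ≤ 4.
h=∫₀ˣh₀: take L = L₀·Dx.
L = 49·Dx + 50·Dx^3 + Dx^5  (order 5).
h: a_k = 0, 0, 0, -8, 0, 20, 0, -817/35, 0, …
ICs: h(0) = 0, h′(0) = 0, h′′(0) = 0, h′′′(0) = -48, h′′′′(0) = 0.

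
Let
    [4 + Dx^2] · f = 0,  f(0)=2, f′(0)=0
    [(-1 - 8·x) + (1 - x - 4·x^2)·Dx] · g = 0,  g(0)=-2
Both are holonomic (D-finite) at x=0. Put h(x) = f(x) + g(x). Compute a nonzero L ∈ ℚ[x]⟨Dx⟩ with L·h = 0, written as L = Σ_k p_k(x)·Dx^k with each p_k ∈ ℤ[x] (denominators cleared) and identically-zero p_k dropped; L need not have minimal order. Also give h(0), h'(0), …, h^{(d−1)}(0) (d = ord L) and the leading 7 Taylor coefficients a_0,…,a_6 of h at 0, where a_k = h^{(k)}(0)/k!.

L = (-116 - 1008·x - 968·x^2 - 2688·x^3 - 640·x^4 - 1024·x^5) + (28 + 4·x - 8·x^2 - 200·x^3 - 480·x^4 - 384·x^5 - 512·x^6)·Dx + (-29 - 252·x - 242·x^2 - 672·x^3 - 160·x^4 - 256·x^5)·Dx^2 + (7 + x - 2·x^2 - 50·x^3 - 120·x^4 - 96·x^5 - 128·x^6)·Dx^3  (order 3).
h: a_k = 0, -2, -14, -18, -170/3, -130, -16298/45, …
ICs: h(0) = 0, h′(0) = -2, h′′(0) = -28.

f: a_k = 2, 0, -4, 0, 4/3, 0, -8/45, …
g: a_k = -2, -2, -10, -18, -58, -130, -362, …
L₀ := lclm(L_f,L_g); ord L₀ ≤ 2+1.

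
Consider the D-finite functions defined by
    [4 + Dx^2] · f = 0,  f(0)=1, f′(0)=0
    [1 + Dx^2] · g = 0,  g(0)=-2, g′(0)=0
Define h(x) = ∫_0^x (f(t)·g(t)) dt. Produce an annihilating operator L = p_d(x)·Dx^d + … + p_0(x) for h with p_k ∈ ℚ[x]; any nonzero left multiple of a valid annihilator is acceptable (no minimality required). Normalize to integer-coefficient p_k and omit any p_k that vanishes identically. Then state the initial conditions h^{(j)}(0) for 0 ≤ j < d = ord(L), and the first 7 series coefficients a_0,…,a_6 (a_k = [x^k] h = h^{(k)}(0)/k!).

f: a_k = 1, 0, -2, 0, 2/3, 0, -4/45, …
g: a_k = -2, 0, 1, 0, -1/12, 0, 1/360, …
Product ⇒ symmetric product L₀, ord ≤ 4.
∫: right-multiply L₀ by Dx.
L = 9·Dx + 10·Dx^3 + Dx^5  (order 5).
h: a_k = 0, -2, 0, 5/3, 0, -41/60, 0, …
ICs: h(0) = 0, h′(0) = -2, h′′(0) = 0, h′′′(0) = 10, h′′′′(0) = 0.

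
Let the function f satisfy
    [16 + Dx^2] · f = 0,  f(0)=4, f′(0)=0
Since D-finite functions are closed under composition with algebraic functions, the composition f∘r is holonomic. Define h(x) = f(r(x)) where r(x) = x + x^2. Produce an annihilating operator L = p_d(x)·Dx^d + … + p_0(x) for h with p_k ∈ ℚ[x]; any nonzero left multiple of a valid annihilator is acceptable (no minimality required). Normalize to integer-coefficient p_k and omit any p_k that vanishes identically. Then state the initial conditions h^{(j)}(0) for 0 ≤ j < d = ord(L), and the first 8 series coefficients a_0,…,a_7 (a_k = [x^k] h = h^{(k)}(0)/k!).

f: a_k = 4, 0, -32, 0, 128/3, 0, -1024/45, 0, …
f∘r: x↦r, Dx↦Dx/r' in L_f ⇒ L₀.
L = (16 + 96·x + 192·x^2 + 128·x^3) - 2·Dx + (1 + 2·x)·Dx^2  (order 2).
h: a_k = 4, 0, -32, -64, 32/3, 512/3, 10496/45, 512/15, …
ICs: h(0) = 4, h′(0) = 0.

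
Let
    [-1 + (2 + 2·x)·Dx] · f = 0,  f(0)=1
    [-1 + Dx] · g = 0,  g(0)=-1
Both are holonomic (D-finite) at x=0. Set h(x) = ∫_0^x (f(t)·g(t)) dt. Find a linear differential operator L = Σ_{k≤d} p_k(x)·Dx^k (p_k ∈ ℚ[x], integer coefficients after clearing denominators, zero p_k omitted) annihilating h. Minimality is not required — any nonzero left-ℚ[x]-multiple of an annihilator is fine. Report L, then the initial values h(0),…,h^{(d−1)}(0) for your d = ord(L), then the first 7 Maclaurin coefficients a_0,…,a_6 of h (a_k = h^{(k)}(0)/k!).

L = (-3 - 2·x)·Dx + (2 + 2·x)·Dx^2  (order 2).
h: a_k = 0, -1, -3/4, -7/24, -17/192, -11/640, -107/23040, …
ICs: h(0) = 0, h′(0) = -1.

f: a_k = 1, 1/2, -1/8, 1/16, -5/128, 7/256, -21/1024, …
g: a_k = -1, -1, -1/2, -1/6, -1/24, -1/120, -1/720, …
Sym-product of L_f,L_g gives L₀ (≤ ord 1).
∫: right-multiply L₀ by Dx.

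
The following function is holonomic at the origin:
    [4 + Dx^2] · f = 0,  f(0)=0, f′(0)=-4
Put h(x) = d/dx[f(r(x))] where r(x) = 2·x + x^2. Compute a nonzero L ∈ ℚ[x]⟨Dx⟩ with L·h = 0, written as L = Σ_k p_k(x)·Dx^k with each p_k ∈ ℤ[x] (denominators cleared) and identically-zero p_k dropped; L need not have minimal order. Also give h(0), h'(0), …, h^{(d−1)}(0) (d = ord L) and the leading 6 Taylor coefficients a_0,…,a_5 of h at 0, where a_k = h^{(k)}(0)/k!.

f: a_k = 0, -4, 0, 8/3, 0, -8/15, …
Substitute x→r, Dx→(1/r')Dx; clear ⇒ L₀.
Derive L from L₀ (diff closure).
L = (19 + 64·x + 96·x^2 + 64·x^3 + 16·x^4) + (-3 - 3·x)·Dx + (1 + 2·x + x^2)·Dx^2  (order 2).
h: a_k = -8, -8, 64, 128, -16/3, -240, …
ICs: h(0) = -8, h′(0) = -8.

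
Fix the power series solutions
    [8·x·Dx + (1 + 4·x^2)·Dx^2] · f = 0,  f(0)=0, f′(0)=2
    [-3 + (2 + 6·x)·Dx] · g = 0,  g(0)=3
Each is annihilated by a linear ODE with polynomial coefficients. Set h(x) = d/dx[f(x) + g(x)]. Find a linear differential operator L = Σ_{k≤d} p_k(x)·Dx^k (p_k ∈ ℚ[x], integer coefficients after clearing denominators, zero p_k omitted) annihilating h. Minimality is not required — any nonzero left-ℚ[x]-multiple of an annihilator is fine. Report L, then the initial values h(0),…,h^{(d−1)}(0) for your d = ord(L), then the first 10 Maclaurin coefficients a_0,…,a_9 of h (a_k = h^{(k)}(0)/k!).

f: a_k = 0, 2, 0, -8/3, 0, 32/5, 0, -128/7, 0, 512/9, …
g: a_k = 3, 9/2, -27/8, 81/16, -1215/128, 5103/256, -45927/1024, 216513/2048, -8444007/32768, 42220035/65536, …
h₀=f+g: left-lcm gives L₀, ord ≤ 3.
h₀' ⇒ L via d/dx closure of L₀.
L = (-48 - 360·x + 576·x^2 + 864·x^3) + (-59 - 192·x - 120·x^2 + 2304·x^3 + 3024·x^4)·Dx + (-6 + 14·x + 144·x^2 + 272·x^3 + 672·x^4 + 864·x^5)·Dx^2  (order 2).
h: a_k = 13/2, -27/4, 115/16, -1215/32, 33707/256, -137781/512, 1253447/2048, -8444007/4096, 413534747/65536, -2153221785/131072, …
ICs: h(0) = 13/2, h′(0) = -27/4.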